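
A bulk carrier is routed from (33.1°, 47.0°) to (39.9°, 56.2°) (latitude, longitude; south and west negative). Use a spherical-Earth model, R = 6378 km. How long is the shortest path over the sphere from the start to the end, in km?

1117 km

Haversine: a = sin²(Δφ/2)+cos φ₁ cos φ₂ sin²(Δλ/2) = 0.00765;  σ = 2·atan2(√a,√(1−a))
σ = 10.036° → d = Rσ = 6378·0.17516 = 1117 km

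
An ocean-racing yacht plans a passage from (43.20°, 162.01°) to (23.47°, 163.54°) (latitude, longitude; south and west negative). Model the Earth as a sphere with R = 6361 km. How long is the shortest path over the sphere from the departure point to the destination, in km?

2195 km

Haversine: a = sin²(Δφ/2)+cos φ₁ cos φ₂ sin²(Δλ/2) = 0.02947;  σ = 2·atan2(√a,√(1−a))
σ = 19.770° → d = Rσ = 6361·0.34506 = 2195 km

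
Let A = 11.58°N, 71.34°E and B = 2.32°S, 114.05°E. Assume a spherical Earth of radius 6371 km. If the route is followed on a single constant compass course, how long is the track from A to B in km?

Δψ = ln[tan(π/4+φ₂/2)/tan(π/4+φ₁/2)] = -0.2440;  Δφ = -0.2426 rad,  Δλ = +0.7454 rad
q = Δφ/Δψ = 0.9943
d = R·√(Δφ² + q²Δλ²) = 6371·0.77984 = 4968 km

4968 km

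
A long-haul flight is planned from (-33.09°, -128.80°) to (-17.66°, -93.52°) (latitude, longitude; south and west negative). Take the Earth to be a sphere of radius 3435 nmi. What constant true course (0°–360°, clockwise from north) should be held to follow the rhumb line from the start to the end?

Meridional parts: M(φ₁)=-0.6126, M(φ₂)=-0.3132 → ΔM = +0.2994;  Δλ = +0.6158 rad
tan C = Δλ / ΔM = +2.0568 → C = 64.07°

64.1°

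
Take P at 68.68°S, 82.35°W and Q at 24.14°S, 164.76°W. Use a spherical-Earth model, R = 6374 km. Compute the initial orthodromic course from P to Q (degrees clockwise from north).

267.7°

N = sin Δλ·cos φ₂ = -0.9046;  D = cos φ₁ sin φ₂ − sin φ₁ cos φ₂ cos Δλ = -0.0364
initial course = atan2(N, D) = 267.70°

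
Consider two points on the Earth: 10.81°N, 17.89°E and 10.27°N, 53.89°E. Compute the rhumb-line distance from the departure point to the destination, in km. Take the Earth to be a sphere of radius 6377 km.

3940 km

Δψ = ln[tan(π/4+φ₂/2)/tan(π/4+φ₁/2)] = -0.0096;  Δφ = -0.0094 rad,  Δλ = +0.6283 rad
q = Δφ/Δψ = 0.9831
d = R·√(Δφ² + q²Δλ²) = 6377·0.61779 = 3940 km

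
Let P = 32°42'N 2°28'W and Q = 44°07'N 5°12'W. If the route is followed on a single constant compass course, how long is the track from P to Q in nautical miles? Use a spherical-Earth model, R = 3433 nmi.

696 nmi

Δψ = ln[tan(π/4+φ₂/2)/tan(π/4+φ₁/2)] = +0.2552;  Δφ = +0.1993 rad,  Δλ = -0.0477 rad
q = Δφ/Δψ = 0.7807
d = R·√(Δφ² + q²Δλ²) = 3433·0.20271 = 696 nmi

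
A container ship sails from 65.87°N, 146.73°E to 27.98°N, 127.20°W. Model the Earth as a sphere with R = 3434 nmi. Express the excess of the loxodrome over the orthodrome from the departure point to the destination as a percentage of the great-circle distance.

Great circle: σ = 1.1008 rad → d_gc = Rσ = 3780.0 nmi
Rhumb: Δφ = -0.6613, Δλ = +1.5022, Δψ = -1.0340, q = Δφ/Δψ = 0.6396 → d_rh = R√(Δφ²+q²Δλ²) = 4005.3 nmi
Excess = (4005.3 − 3780.0) / 3780.0 = 225.3 / 3780.0 = 5.96% ≈ 6.0%

6.0%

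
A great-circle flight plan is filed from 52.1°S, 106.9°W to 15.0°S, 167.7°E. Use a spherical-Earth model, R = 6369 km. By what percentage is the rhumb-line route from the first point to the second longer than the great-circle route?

3.6%

Great circle: σ = 1.3162 rad → d_gc = Rσ = 8383.1 km
Rhumb: Δφ = +0.6475, Δλ = -1.4905, Δψ = +0.8042, q = Δφ/Δψ = 0.8052 → d_rh = R√(Δφ²+q²Δλ²) = 8685.5 km
Excess = (8685.5 − 8383.1) / 8383.1 = 302.4 / 8383.1 = 3.61% ≈ 3.6%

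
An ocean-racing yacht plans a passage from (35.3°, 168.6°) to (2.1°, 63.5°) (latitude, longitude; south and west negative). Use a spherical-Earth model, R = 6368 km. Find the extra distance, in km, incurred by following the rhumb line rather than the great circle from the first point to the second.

252 km

Great circle: cos σ = sin φ₁ sin φ₂ + cos φ₁ cos φ₂ cos Δλ,  σ = 1.7633 rad → d_gc = 11228.52 km
Rhumb line: Δψ = -0.6226, q = Δφ/Δψ = 0.9307, d_rh = R√(Δφ²+q²Δλ²) = 11480.97 km
Excess = 11480.97 − 11228.52 = 252.45 ≈ 252 km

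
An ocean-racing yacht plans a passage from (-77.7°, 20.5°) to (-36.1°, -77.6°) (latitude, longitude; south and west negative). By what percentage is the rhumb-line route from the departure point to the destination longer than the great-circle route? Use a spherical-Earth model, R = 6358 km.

Great circle: σ = 0.9867 rad → d_gc = Rσ = 6273.6 km
Rhumb: Δφ = +0.7261, Δλ = -1.7122, Δψ = +1.5515, q = Δφ/Δψ = 0.4680 → d_rh = R√(Δφ²+q²Δλ²) = 6874.8 km
Excess = (6874.8 − 6273.6) / 6273.6 = 601.2 / 6273.6 = 9.58% ≈ 9.6%

9.6%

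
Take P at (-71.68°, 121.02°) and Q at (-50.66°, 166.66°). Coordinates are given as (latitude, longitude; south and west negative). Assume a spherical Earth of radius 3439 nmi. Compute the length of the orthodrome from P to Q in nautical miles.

1748 nmi

cos σ = sin φ₁ sin φ₂ + cos φ₁ cos φ₂ cos Δλ
      = sin(-71.68°)sin(-50.66°) + cos(-71.68°)cos(-50.66°)cos(45.64°) = 0.8735
σ = 29.131° → d = Rσ = 3439·0.50843 = 1748 nmi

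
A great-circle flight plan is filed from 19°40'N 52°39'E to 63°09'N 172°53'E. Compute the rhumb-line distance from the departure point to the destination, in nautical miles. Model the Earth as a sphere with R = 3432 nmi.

5682 nmi

Rhumb course C = atan2(Δλ, Δψ) with Δψ = ln[tan(π/4+φ₂/2)/tan(π/4+φ₁/2)] = +1.0824, Δλ = +2.0985 → C = 62.72°
d = R·|Δφ| / |cos C| = 3432·0.75893 / 0.45841 = 5682 nmi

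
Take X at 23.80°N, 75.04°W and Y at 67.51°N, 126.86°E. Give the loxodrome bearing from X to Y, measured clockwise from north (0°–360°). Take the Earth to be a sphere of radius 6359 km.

293.3°

Δψ = ln[tan(π/4+φ₂/2)/tan(π/4+φ₁/2)] = +1.1875
Δλ = -2.7594 rad (taken the short way round)
course = atan2(Δλ, Δψ) = 293.28°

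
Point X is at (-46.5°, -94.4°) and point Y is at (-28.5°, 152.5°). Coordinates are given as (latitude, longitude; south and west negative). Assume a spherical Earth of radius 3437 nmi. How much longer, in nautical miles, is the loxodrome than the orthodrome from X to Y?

Great circle: cos σ = sin φ₁ sin φ₂ + cos φ₁ cos φ₂ cos Δλ,  σ = 1.4618 rad → d_gc = 5024.2 nmi
Rhumb line: Δψ = +0.3996, q = Δφ/Δψ = 0.7862, d_rh = R√(Δφ²+q²Δλ²) = 5442.1 nmi
Excess = 5442.1 − 5024.2 = 417.9 ≈ 418 nmi

418 nmi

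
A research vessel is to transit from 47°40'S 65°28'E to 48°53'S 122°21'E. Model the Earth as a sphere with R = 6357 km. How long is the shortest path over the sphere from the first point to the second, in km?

4103 km

Haversine: a = sin²(Δφ/2)+cos φ₁ cos φ₂ sin²(Δλ/2) = 0.10056;  σ = 2·atan2(√a,√(1−a))
σ = 36.977° → d = Rσ = 6357·0.64538 = 4103 km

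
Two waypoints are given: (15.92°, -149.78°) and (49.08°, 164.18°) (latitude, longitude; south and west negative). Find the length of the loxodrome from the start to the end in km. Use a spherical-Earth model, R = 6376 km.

5598 km

Rhumb course C = atan2(Δλ, Δψ) with Δψ = ln[tan(π/4+φ₂/2)/tan(π/4+φ₁/2)] = +0.7044, Δλ = -0.8035 → C = 311.24°
d = R·|Δφ| / |cos C| = 6376·0.57875 / 0.65921 = 5598 km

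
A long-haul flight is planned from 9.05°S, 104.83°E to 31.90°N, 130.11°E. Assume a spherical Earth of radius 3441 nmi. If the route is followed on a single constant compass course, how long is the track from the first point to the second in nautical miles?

2857 nmi

Rhumb course C = atan2(Δλ, Δψ) with Δψ = ln[tan(π/4+φ₂/2)/tan(π/4+φ₁/2)] = +0.7466, Δλ = +0.4412 → C = 30.58°
d = R·|Δφ| / |cos C| = 3441·0.71471 / 0.86090 = 2857 nmi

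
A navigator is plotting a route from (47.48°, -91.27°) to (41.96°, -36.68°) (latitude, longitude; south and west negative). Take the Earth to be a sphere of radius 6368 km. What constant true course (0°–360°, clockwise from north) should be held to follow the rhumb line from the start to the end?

Δψ = ln[tan(π/4+φ₂/2)/tan(π/4+φ₁/2)] = -0.1357
Δλ = +0.9528 rad (taken the short way round)
course = atan2(Δλ, Δψ) = 98.11°

98.1°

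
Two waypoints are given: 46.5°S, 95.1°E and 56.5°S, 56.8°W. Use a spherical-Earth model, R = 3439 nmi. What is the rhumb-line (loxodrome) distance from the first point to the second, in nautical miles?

Rhumb course C = atan2(Δλ, Δψ) with Δψ = ln[tan(π/4+φ₂/2)/tan(π/4+φ₁/2)] = -0.2819, Δλ = -2.6512 → C = 263.93°
d = R·|Δφ| / |cos C| = 3439·0.17453 / 0.10572 = 5677 nmi

5677 nmi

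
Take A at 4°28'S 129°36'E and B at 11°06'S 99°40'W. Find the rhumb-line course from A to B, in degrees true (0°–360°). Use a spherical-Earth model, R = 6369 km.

Δψ = ln[tan(π/4+φ₂/2)/tan(π/4+φ₁/2)] = -0.1169
Δλ = +2.2817 rad (taken the short way round)
course = atan2(Δλ, Δψ) = 92.93°

92.9°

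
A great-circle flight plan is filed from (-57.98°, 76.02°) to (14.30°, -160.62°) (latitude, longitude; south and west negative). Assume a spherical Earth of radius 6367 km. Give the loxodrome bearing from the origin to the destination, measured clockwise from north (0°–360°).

Δψ = ln[tan(π/4+φ₂/2)/tan(π/4+φ₁/2)] = +1.5007
Δλ = +2.1530 rad (taken the short way round)
course = atan2(Δλ, Δψ) = 55.12°

55.1°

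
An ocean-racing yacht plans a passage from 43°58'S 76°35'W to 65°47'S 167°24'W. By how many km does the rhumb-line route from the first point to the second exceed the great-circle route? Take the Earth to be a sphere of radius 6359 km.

Great circle: cos σ = sin φ₁ sin φ₂ + cos φ₁ cos φ₂ cos Δλ,  σ = 0.8906 rad → d_gc = 5663.4 km
Rhumb line: Δψ = -0.6832, q = Δφ/Δψ = 0.5573, d_rh = R√(Δφ²+q²Δλ²) = 6117.2 km
Excess = 6117.2 − 5663.4 = 453.8 ≈ 454 km

454 km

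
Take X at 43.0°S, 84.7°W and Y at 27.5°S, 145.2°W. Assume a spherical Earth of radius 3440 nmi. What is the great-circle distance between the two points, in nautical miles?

cos σ = sin φ₁ sin φ₂ + cos φ₁ cos φ₂ cos Δλ
      = sin(-43.00°)sin(-27.50°) + cos(-43.00°)cos(-27.50°)cos(-60.50°) = 0.6344
σ = 50.628° → d = Rσ = 3440·0.88362 = 3040 nmi

3040 nmi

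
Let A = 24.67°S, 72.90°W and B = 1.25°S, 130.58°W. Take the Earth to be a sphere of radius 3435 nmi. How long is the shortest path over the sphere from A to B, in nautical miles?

Haversine: a = sin²(Δφ/2)+cos φ₁ cos φ₂ sin²(Δλ/2) = 0.25258;  σ = 2·atan2(√a,√(1−a))
σ = 60.341° → d = Rσ = 3435·1.05315 = 3618 nmi

3618 nmi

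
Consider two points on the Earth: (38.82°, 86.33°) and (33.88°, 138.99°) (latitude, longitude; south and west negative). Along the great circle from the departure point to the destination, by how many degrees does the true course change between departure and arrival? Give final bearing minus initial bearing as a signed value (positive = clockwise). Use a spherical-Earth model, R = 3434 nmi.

+32.7°

At departure: θ₁ = atan2(sin Δλ cos φ₂, cos φ₁ sin φ₂ − sin φ₁ cos φ₂ cos Δλ) = 79.81°
At arrival: θ₂ = atan2(sin Δλ cos φ₁, −cos φ₂ sin φ₁ + sin φ₂ cos φ₁ cos Δλ) = 112.53°
Δθ = θ₂ − θ₁ = +32.7°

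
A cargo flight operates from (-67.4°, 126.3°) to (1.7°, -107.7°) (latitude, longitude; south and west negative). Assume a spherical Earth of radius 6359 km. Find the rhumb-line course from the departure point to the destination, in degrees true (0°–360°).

53.3°

Meridional parts: M(φ₁)=-1.6103, M(φ₂)=+0.0297 → ΔM = +1.6400;  Δλ = +2.1991 rad
tan C = Δλ / ΔM = +1.3409 → C = 53.29°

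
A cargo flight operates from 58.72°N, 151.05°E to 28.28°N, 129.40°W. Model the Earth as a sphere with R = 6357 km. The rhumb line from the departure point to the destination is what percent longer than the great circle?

Great circle: σ = 1.0612 rad → d_gc = Rσ = 6745.9 km
Rhumb: Δφ = -0.5313, Δλ = +1.3884, Δψ = -0.7582, q = Δφ/Δψ = 0.7007 → d_rh = R√(Δφ²+q²Δλ²) = 7046.8 km
Excess = (7046.8 − 6745.9) / 6745.9 = 300.9 / 6745.9 = 4.46% ≈ 4.5%

4.5%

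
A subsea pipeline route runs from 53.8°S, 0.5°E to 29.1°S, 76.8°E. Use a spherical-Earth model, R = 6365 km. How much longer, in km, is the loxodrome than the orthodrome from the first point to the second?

246 km

Great circle: cos σ = sin φ₁ sin φ₂ + cos φ₁ cos φ₂ cos Δλ,  σ = 1.0302 rad → d_gc = 6557.0 km
Rhumb line: Δψ = +0.5870, q = Δφ/Δψ = 0.7344, d_rh = R√(Δφ²+q²Δλ²) = 6802.9 km
Excess = 6802.9 − 6557.0 = 245.9 ≈ 246 km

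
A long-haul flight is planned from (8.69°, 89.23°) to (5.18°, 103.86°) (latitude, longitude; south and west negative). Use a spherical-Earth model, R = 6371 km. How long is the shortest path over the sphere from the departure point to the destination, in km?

1661 km

Haversine: a = sin²(Δφ/2)+cos φ₁ cos φ₂ sin²(Δλ/2) = 0.01690;  σ = 2·atan2(√a,√(1−a))
σ = 14.938° → d = Rσ = 6371·0.26072 = 1661 km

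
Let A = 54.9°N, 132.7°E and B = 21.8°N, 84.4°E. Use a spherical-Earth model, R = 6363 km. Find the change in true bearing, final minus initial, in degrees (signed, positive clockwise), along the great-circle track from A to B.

-32.4°

At departure: θ₁ = atan2(sin Δλ cos φ₂, cos φ₁ sin φ₂ − sin φ₁ cos φ₂ cos Δλ) = 247.17°
At arrival: θ₂ = atan2(sin Δλ cos φ₁, −cos φ₂ sin φ₁ + sin φ₂ cos φ₁ cos Δλ) = 214.81°
Δθ = θ₂ − θ₁ = -32.4°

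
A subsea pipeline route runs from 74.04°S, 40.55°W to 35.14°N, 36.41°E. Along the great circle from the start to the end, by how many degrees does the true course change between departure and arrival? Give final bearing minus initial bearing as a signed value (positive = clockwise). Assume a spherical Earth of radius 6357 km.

-49.1°

Initial bearing θ₁ = atan2(sin Δλ cos φ₂, cos φ₁ sin φ₂ − sin φ₁ cos φ₂ cos Δλ) = 67.15°
Final bearing θ₂ = (initial bearing from the destination back to the start) + 180° = 18.05°
Δθ = θ₂ − θ₁ = -49.1°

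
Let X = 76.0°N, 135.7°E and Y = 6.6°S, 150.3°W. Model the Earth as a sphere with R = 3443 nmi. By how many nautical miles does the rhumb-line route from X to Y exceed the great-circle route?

Great circle: cos σ = sin φ₁ sin φ₂ + cos φ₁ cos φ₂ cos Δλ,  σ = 1.6161 rad → d_gc = 5564.2 nmi
Rhumb line: Δψ = -2.2128, q = Δφ/Δψ = 0.6515, d_rh = R√(Δφ²+q²Δλ²) = 5747.2 nmi
Excess = 5747.2 − 5564.2 = 183.0 ≈ 183 nmi

183 nmi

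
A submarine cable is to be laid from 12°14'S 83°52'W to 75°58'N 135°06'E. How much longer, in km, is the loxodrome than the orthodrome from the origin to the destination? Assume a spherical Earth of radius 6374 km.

Great circle: cos σ = sin φ₁ sin φ₂ + cos φ₁ cos φ₂ cos Δλ,  σ = 1.9712 rad → d_gc = 12564.7 km
Rhumb line: Δψ = +2.3101, q = Δφ/Δψ = 0.6664, d_rh = R√(Δφ²+q²Δλ²) = 14338.3 km
Excess = 14338.3 − 12564.7 = 1773.6 ≈ 1774 km

1774 km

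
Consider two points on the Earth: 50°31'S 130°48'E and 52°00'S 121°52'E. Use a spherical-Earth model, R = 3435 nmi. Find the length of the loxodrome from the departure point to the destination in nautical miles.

Δψ = ln[tan(π/4+φ₂/2)/tan(π/4+φ₁/2)] = -0.0414;  Δφ = -0.0259 rad,  Δλ = -0.1559 rad
q = Δφ/Δψ = 0.6257
d = R·√(Δφ² + q²Δλ²) = 3435·0.10094 = 347 nmi

347 nmi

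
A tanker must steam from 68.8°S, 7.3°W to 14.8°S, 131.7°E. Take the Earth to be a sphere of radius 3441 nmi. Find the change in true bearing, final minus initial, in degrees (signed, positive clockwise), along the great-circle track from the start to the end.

At departure: θ₁ = atan2(sin Δλ cos φ₂, cos φ₁ sin φ₂ − sin φ₁ cos φ₂ cos Δλ) = 140.62°
At arrival: θ₂ = atan2(sin Δλ cos φ₁, −cos φ₂ sin φ₁ + sin φ₂ cos φ₁ cos Δλ) = 13.73°
Δθ = θ₂ − θ₁ = -126.9°

-126.9°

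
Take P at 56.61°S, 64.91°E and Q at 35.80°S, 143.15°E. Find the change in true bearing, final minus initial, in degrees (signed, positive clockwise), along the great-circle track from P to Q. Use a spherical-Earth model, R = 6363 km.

At departure: θ₁ = atan2(sin Δλ cos φ₂, cos φ₁ sin φ₂ − sin φ₁ cos φ₂ cos Δλ) = 103.04°
At arrival: θ₂ = atan2(sin Δλ cos φ₁, −cos φ₂ sin φ₁ + sin φ₂ cos φ₁ cos Δλ) = 41.38°
Δθ = θ₂ − θ₁ = -61.7°

-61.7°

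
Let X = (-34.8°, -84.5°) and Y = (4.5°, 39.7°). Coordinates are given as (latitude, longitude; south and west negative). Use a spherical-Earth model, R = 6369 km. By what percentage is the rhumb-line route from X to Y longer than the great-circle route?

2.7%

Great circle: σ = 2.1001 rad → d_gc = Rσ = 13375.4 km
Rhumb: Δφ = +0.6859, Δλ = +2.1677, Δψ = +0.7272, q = Δφ/Δψ = 0.9432 → d_rh = R√(Δφ²+q²Δλ²) = 13735.5 km
Excess = (13735.5 − 13375.4) / 13375.4 = 360.1 / 13375.4 = 2.69% ≈ 2.7%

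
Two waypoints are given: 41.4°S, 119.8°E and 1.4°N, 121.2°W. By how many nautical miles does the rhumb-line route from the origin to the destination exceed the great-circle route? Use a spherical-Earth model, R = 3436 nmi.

257 nmi

Great circle: cos σ = sin φ₁ sin φ₂ + cos φ₁ cos φ₂ cos Δλ,  σ = 1.9603 rad → d_gc = 6735.5 nmi
Rhumb line: Δψ = +0.8196, q = Δφ/Δψ = 0.9114, d_rh = R√(Δφ²+q²Δλ²) = 6992.5 nmi
Excess = 6992.5 − 6735.5 = 257.0 ≈ 257 nmi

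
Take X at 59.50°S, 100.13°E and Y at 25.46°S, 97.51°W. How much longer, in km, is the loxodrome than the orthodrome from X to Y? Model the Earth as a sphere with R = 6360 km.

2884 km

Great circle: cos σ = sin φ₁ sin φ₂ + cos φ₁ cos φ₂ cos Δλ,  σ = 1.6371 rad → d_gc = 10412.3 km
Rhumb line: Δψ = +0.8399, q = Δφ/Δψ = 0.7074, d_rh = R√(Δφ²+q²Δλ²) = 13296.7 km
Excess = 13296.7 − 10412.3 = 2884.4 ≈ 2884 km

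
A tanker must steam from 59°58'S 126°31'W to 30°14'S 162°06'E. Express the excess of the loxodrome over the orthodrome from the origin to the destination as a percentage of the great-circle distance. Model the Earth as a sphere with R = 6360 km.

3.7%

Great circle: σ = 0.9595 rad → d_gc = Rσ = 6102.2 km
Rhumb: Δφ = +0.5189, Δλ = -1.2459, Δψ = +0.7618, q = Δφ/Δψ = 0.6812 → d_rh = R√(Δφ²+q²Δλ²) = 6326.9 km
Excess = (6326.9 − 6102.2) / 6102.2 = 224.7 / 6102.2 = 3.68% ≈ 3.7%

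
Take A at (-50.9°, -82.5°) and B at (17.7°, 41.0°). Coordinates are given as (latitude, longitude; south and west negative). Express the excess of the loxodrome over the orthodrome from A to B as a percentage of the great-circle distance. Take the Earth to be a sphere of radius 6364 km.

Great circle: σ = 2.1743 rad → d_gc = Rσ = 13837.5 km
Rhumb: Δφ = +1.1973, Δλ = +2.1555, Δψ = +1.3493, q = Δφ/Δψ = 0.8873 → d_rh = R√(Δφ²+q²Δλ²) = 14360.3 km
Excess = (14360.3 − 13837.5) / 13837.5 = 522.8 / 13837.5 = 3.78% ≈ 3.8%

3.8%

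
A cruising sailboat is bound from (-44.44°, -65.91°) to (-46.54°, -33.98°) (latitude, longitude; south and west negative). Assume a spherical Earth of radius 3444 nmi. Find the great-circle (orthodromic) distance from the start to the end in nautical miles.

Haversine: a = sin²(Δφ/2)+cos φ₁ cos φ₂ sin²(Δλ/2) = 0.03749;  σ = 2·atan2(√a,√(1−a))
σ = 22.329° → d = Rσ = 3444·0.38971 = 1342 nmi

1342 nmi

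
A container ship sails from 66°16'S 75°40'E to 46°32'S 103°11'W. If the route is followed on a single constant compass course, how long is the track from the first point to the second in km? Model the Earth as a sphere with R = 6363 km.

Δψ = ln[tan(π/4+φ₂/2)/tan(π/4+φ₁/2)] = +0.6403;  Δφ = +0.3444 rad,  Δλ = -3.1215 rad
q = Δφ/Δψ = 0.5379
d = R·√(Δφ² + q²Δλ²) = 6363·1.71397 = 10906 km

10906 km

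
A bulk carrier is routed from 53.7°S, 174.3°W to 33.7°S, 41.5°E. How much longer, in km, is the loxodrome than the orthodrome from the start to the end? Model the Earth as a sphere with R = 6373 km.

Great circle: cos σ = sin φ₁ sin φ₂ + cos φ₁ cos φ₂ cos Δλ,  σ = 1.5231 rad → d_gc = 9706.6 km
Rhumb line: Δψ = +0.4899, q = Δφ/Δψ = 0.7125, d_rh = R√(Δφ²+q²Δλ²) = 11641.8 km
Excess = 11641.8 − 9706.6 = 1935.2 ≈ 1935 km

1935 km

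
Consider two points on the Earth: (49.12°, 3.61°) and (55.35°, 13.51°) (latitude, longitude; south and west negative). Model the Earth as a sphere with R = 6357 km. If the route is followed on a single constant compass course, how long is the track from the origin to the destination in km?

964 km

Rhumb course C = atan2(Δλ, Δψ) with Δψ = ln[tan(π/4+φ₂/2)/tan(π/4+φ₁/2)] = +0.1779, Δλ = +0.1728 → C = 44.16°
d = R·|Δφ| / |cos C| = 6357·0.10873 / 0.71739 = 964 km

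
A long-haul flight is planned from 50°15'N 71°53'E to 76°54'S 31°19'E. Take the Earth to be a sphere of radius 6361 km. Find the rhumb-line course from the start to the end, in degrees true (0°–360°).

Δψ = ln[tan(π/4+φ₂/2)/tan(π/4+φ₁/2)] = -3.1819
Δλ = -0.7080 rad (taken the short way round)
course = atan2(Δλ, Δψ) = 192.54°

192.5°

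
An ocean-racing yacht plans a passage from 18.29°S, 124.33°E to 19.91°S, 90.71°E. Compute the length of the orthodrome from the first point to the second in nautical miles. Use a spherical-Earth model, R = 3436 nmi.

1905 nmi

Haversine: a = sin²(Δφ/2)+cos φ₁ cos φ₂ sin²(Δλ/2) = 0.07486;  σ = 2·atan2(√a,√(1−a))
σ = 31.759° → d = Rσ = 3436·0.55429 = 1905 nmi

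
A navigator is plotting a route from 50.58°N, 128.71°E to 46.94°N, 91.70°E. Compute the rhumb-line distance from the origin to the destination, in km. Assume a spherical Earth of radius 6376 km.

2743 km

Rhumb course C = atan2(Δλ, Δψ) with Δψ = ln[tan(π/4+φ₂/2)/tan(π/4+φ₁/2)] = -0.0964, Δλ = -0.6459 → C = 261.51°
d = R·|Δφ| / |cos C| = 6376·0.06353 / 0.14765 = 2743 km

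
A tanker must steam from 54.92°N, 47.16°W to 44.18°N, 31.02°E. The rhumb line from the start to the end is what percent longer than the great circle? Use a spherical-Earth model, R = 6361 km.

Great circle: σ = 0.8569 rad → d_gc = Rσ = 5451.0 km
Rhumb: Δφ = -0.1874, Δλ = +1.3645, Δψ = -0.2905, q = Δφ/Δψ = 0.6452 → d_rh = R√(Δφ²+q²Δλ²) = 5725.6 km
Excess = (5725.6 − 5451.0) / 5451.0 = 274.6 / 5451.0 = 5.04% ≈ 5.0%

5.0%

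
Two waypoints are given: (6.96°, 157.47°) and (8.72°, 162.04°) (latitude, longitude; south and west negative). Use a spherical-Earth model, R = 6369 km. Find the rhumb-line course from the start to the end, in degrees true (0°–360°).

68.8°

Δψ = ln[tan(π/4+φ₂/2)/tan(π/4+φ₁/2)] = +0.0310
Δλ = +0.0798 rad (taken the short way round)
course = atan2(Δλ, Δψ) = 68.76°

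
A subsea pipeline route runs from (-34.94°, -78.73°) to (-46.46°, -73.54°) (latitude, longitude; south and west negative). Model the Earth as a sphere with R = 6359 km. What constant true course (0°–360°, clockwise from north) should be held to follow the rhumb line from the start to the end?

Δψ = ln[tan(π/4+φ₂/2)/tan(π/4+φ₁/2)] = -0.2663
Δλ = +0.0906 rad (taken the short way round)
course = atan2(Δλ, Δψ) = 161.22°

161.2°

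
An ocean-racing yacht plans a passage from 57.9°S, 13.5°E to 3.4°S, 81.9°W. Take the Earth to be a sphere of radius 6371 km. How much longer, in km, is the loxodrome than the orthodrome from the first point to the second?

437 km

Great circle: cos σ = sin φ₁ sin φ₂ + cos φ₁ cos φ₂ cos Δλ,  σ = 1.5705 rad → d_gc = 10005.5 km
Rhumb line: Δψ = +1.1865, q = Δφ/Δψ = 0.8017, d_rh = R√(Δφ²+q²Δλ²) = 10442.7 km
Excess = 10442.7 − 10005.5 = 437.2 ≈ 437 km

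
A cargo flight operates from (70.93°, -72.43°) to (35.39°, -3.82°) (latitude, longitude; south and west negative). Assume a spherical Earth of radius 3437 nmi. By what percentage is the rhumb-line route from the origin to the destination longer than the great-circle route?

Great circle: σ = 0.8704 rad → d_gc = Rσ = 2991.7 nmi
Rhumb: Δφ = -0.6203, Δλ = +1.1975, Δψ = -1.1228, q = Δφ/Δψ = 0.5524 → d_rh = R√(Δφ²+q²Δλ²) = 3116.9 nmi
Excess = (3116.9 − 2991.7) / 2991.7 = 125.2 / 2991.7 = 4.18% ≈ 4.2%

4.2%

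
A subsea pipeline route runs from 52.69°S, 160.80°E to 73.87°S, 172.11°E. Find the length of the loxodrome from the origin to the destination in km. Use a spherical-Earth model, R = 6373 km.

Rhumb course C = atan2(Δλ, Δψ) with Δψ = ln[tan(π/4+φ₂/2)/tan(π/4+φ₁/2)] = -0.8682, Δλ = +0.1974 → C = 167.19°
d = R·|Δφ| / |cos C| = 6373·0.36966 / 0.97511 = 2416 km

2416 km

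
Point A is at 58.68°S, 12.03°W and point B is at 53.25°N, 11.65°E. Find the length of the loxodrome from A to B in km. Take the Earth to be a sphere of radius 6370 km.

12631 km

Rhumb course C = atan2(Δλ, Δψ) with Δψ = ln[tan(π/4+φ₂/2)/tan(π/4+φ₁/2)] = +2.3739, Δλ = +0.4133 → C = 9.88°
d = R·|Δφ| / |cos C| = 6370·1.95355 / 0.98518 = 12631 km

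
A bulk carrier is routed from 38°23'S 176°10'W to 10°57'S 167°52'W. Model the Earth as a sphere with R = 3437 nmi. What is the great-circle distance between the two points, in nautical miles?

Haversine: a = sin²(Δφ/2)+cos φ₁ cos φ₂ sin²(Δλ/2) = 0.06026;  σ = 2·atan2(√a,√(1−a))
σ = 28.420° → d = Rσ = 3437·0.49601 = 1705 nmi

1705 nmi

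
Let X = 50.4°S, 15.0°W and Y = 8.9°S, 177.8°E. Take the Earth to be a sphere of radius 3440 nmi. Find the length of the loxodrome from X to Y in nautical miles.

8762 nmi

Rhumb course C = atan2(Δλ, Δψ) with Δψ = ln[tan(π/4+φ₂/2)/tan(π/4+φ₁/2)] = +0.8656, Δλ = -2.9182 → C = 286.52°
d = R·|Δφ| / |cos C| = 3440·0.72431 / 0.28438 = 8762 nmi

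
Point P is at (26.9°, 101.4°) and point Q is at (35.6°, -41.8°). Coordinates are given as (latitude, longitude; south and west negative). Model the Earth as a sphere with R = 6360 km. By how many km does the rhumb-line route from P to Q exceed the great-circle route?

1557 km

Great circle: cos σ = sin φ₁ sin φ₂ + cos φ₁ cos φ₂ cos Δλ,  σ = 1.8936 rad → d_gc = 12043.484 km
Rhumb line: Δψ = +0.1779, q = Δφ/Δψ = 0.8535, d_rh = R√(Δφ²+q²Δλ²) = 13600.982 km
Excess = 13600.982 − 12043.484 = 1557.498 ≈ 1557 km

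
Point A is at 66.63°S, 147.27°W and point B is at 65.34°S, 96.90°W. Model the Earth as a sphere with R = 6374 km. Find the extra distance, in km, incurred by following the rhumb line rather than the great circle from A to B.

Great circle: cos σ = sin φ₁ sin φ₂ + cos φ₁ cos φ₂ cos Δλ,  σ = 0.3487 rad → d_gc = 2222.8 km
Rhumb line: Δψ = +0.0553, q = Δφ/Δψ = 0.4069, d_rh = R√(Δφ²+q²Δλ²) = 2284.5 km
Excess = 2284.5 − 2222.8 = 61.7 ≈ 62 km

62 km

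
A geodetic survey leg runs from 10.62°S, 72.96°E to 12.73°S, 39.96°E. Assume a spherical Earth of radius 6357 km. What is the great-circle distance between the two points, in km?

3591 km

cos σ = sin φ₁ sin φ₂ + cos φ₁ cos φ₂ cos Δλ
      = sin(-10.62°)sin(-12.73°) + cos(-10.62°)cos(-12.73°)cos(-33.00°) = 0.8447
σ = 32.365° → d = Rσ = 6357·0.56488 = 3591 km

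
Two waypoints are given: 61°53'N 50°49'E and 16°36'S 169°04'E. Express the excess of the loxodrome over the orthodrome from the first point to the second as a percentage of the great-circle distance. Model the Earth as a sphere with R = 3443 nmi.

5.6%

Great circle: σ = 2.0553 rad → d_gc = Rσ = 7076.3 nmi
Rhumb: Δφ = -1.3698, Δλ = +2.0639, Δψ = -1.6785, q = Δφ/Δψ = 0.8161 → d_rh = R√(Δφ²+q²Δλ²) = 7474.6 nmi
Excess = (7474.6 − 7076.3) / 7076.3 = 398.3 / 7076.3 = 5.63% ≈ 5.6%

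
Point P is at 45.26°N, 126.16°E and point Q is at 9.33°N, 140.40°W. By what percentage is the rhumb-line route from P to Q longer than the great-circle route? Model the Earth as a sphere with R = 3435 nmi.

Great circle: σ = 1.4973 rad → d_gc = Rσ = 5143.1 nmi
Rhumb: Δφ = -0.6271, Δλ = +1.6308, Δψ = -0.7242, q = Δφ/Δψ = 0.8659 → d_rh = R√(Δφ²+q²Δλ²) = 5307.3 nmi
Excess = (5307.3 − 5143.1) / 5143.1 = 164.2 / 5143.1 = 3.19% ≈ 3.2%

3.2%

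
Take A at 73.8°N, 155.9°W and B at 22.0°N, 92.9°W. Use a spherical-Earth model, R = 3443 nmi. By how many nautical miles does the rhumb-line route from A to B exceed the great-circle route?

Great circle: cos σ = sin φ₁ sin φ₂ + cos φ₁ cos φ₂ cos Δλ,  σ = 1.0734 rad → d_gc = 3695.6 nmi
Rhumb line: Δψ = -1.5559, q = Δφ/Δψ = 0.5811, d_rh = R√(Δφ²+q²Δλ²) = 3811.6 nmi
Excess = 3811.6 − 3695.6 = 116.0 ≈ 116 nmi

116 nmi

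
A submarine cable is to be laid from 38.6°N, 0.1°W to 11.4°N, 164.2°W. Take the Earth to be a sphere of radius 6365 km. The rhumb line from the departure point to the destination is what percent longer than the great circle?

16.7%

Great circle: σ = 2.2313 rad → d_gc = Rσ = 14201.9 km
Rhumb: Δφ = -0.4747, Δλ = -2.8641, Δψ = -0.5310, q = Δφ/Δψ = 0.8940 → d_rh = R√(Δφ²+q²Δλ²) = 16574.6 km
Excess = (16574.6 − 14201.9) / 14201.9 = 2372.7 / 14201.9 = 16.71% ≈ 16.7%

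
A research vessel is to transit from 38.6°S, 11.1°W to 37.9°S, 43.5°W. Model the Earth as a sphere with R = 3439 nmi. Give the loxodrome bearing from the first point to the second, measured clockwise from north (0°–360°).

271.6°

Meridional parts: M(φ₁)=-0.7313, M(φ₂)=-0.7158 → ΔM = +0.0156;  Δλ = -0.5655 rad
tan C = Δλ / ΔM = -36.3484 → C = 271.58°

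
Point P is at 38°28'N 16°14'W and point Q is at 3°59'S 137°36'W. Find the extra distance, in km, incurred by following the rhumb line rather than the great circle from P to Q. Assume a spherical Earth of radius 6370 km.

410 km

Great circle: cos σ = sin φ₁ sin φ₂ + cos φ₁ cos φ₂ cos Δλ,  σ = 2.0373 rad → d_gc = 12977.7 km
Rhumb line: Δψ = -0.7979, q = Δφ/Δψ = 0.9285, d_rh = R√(Δφ²+q²Δλ²) = 13388.1 km
Excess = 13388.1 − 12977.7 = 410.4 ≈ 410 km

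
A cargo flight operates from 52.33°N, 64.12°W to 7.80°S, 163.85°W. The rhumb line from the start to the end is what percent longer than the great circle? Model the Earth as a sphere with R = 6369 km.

3.0%

Great circle: σ = 1.7821 rad → d_gc = Rσ = 11350.3 km
Rhumb: Δφ = -1.0495, Δλ = -1.7406, Δψ = -1.2121, q = Δφ/Δψ = 0.8658 → d_rh = R√(Δφ²+q²Δλ²) = 11696.4 km
Excess = (11696.4 − 11350.3) / 11350.3 = 346.1 / 11350.3 = 3.049% ≈ 3.0%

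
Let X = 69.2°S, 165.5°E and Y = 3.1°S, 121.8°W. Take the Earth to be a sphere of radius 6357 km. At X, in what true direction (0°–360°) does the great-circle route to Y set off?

74.8°

N = sin Δλ·cos φ₂ = +0.9534;  D = cos φ₁ sin φ₂ − sin φ₁ cos φ₂ cos Δλ = +0.2584
initial course = atan2(N, D) = 74.84°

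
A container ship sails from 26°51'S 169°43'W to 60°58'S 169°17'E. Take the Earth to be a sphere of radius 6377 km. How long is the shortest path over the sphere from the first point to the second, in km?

4113 km

Haversine: a = sin²(Δφ/2)+cos φ₁ cos φ₂ sin²(Δλ/2) = 0.10043;  σ = 2·atan2(√a,√(1−a))
σ = 36.952° → d = Rσ = 6377·0.64494 = 4113 km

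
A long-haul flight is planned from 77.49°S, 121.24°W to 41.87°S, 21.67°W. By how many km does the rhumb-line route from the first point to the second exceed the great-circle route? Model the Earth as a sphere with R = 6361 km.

Great circle: cos σ = sin φ₁ sin φ₂ + cos φ₁ cos φ₂ cos Δλ,  σ = 0.8959 rad → d_gc = 5699.12 km
Rhumb line: Δψ = +1.4047, q = Δφ/Δψ = 0.4426, d_rh = R√(Δφ²+q²Δλ²) = 6290.64 km
Excess = 6290.64 − 5699.12 = 591.52 ≈ 592 km

592 km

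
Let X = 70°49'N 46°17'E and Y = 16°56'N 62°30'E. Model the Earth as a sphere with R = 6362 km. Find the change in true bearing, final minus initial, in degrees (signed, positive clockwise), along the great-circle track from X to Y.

Initial bearing θ₁ = atan2(sin Δλ cos φ₂, cos φ₁ sin φ₂ − sin φ₁ cos φ₂ cos Δλ) = 160.91°
Final bearing θ₂ = (initial bearing from the destination back to the start) + 180° = 173.55°
Δθ = θ₂ − θ₁ = +12.6°

+12.6°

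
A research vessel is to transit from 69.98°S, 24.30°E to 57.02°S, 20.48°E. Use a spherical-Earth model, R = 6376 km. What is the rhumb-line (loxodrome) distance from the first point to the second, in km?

1454 km

Rhumb course C = atan2(Δλ, Δψ) with Δψ = ln[tan(π/4+φ₂/2)/tan(π/4+φ₁/2)] = +0.5171, Δλ = -0.0667 → C = 352.65°
d = R·|Δφ| / |cos C| = 6376·0.22619 / 0.99179 = 1454 km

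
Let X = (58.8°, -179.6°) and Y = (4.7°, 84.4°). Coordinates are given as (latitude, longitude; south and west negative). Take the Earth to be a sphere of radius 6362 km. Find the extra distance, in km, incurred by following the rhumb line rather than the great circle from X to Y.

Great circle: cos σ = sin φ₁ sin φ₂ + cos φ₁ cos φ₂ cos Δλ,  σ = 1.5547 rad → d_gc = 9890.8 km
Rhumb line: Δψ = -1.1937, q = Δφ/Δψ = 0.7910, d_rh = R√(Δφ²+q²Δλ²) = 10352.9 km
Excess = 10352.9 − 9890.8 = 462.1 ≈ 462 km

462 km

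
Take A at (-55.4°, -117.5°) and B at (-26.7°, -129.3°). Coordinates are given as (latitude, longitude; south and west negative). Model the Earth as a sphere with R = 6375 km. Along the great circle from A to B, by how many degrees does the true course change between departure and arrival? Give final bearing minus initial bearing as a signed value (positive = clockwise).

+8.0°

Initial bearing θ₁ = atan2(sin Δλ cos φ₂, cos φ₁ sin φ₂ − sin φ₁ cos φ₂ cos Δλ) = 338.54°
Final bearing θ₂ = (initial bearing from the destination back to the start) + 180° = 346.55°
Δθ = θ₂ − θ₁ = +8.0°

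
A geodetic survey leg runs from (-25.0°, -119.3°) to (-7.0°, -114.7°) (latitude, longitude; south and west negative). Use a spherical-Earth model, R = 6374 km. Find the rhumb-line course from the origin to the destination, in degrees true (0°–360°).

13.7°

Meridional parts: M(φ₁)=-0.4509, M(φ₂)=-0.1225 → ΔM = +0.3284;  Δλ = +0.0803 rad
tan C = Δλ / ΔM = +0.2445 → C = 13.74°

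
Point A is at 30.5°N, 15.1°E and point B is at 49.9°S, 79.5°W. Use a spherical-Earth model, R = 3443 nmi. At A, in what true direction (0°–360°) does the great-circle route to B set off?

θ = atan2( sin Δλ·cos φ₂ ,  cos φ₁ sin φ₂ − sin φ₁ cos φ₂ cos Δλ )
  = atan2(-0.6420, -0.6329) = 225.41°

225.4°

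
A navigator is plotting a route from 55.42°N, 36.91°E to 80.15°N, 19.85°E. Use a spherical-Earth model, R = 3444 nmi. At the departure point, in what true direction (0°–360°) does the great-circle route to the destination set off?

θ = atan2( sin Δλ·cos φ₂ ,  cos φ₁ sin φ₂ − sin φ₁ cos φ₂ cos Δλ )
  = atan2(-0.0502, +0.4245) = 353.26°

353.3°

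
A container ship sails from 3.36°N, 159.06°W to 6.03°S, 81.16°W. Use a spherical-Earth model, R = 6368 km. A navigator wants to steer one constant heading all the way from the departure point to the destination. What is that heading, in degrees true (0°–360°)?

96.9°

Meridional parts: M(φ₁)=+0.0587, M(φ₂)=-0.1054 → ΔM = -0.1641;  Δλ = +1.3596 rad
tan C = Δλ / ΔM = -8.2845 → C = 96.88°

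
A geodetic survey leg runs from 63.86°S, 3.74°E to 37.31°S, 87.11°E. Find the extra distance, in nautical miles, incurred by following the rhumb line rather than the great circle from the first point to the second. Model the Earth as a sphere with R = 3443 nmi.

196 nmi

Great circle: cos σ = sin φ₁ sin φ₂ + cos φ₁ cos φ₂ cos Δλ,  σ = 0.9464 rad → d_gc = 3258.5 nmi
Rhumb line: Δψ = +0.7576, q = Δφ/Δψ = 0.6117, d_rh = R√(Δφ²+q²Δλ²) = 3454.8 nmi
Excess = 3454.8 − 3258.5 = 196.3 ≈ 196 nmi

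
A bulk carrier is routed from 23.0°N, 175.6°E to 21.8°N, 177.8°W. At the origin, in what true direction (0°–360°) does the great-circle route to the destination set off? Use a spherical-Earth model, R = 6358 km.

N = sin Δλ·cos φ₂ = +0.1067;  D = cos φ₁ sin φ₂ − sin φ₁ cos φ₂ cos Δλ = -0.0185
initial course = atan2(N, D) = 99.85°

99.9°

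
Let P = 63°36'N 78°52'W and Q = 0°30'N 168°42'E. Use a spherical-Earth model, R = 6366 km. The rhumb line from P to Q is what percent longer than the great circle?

Great circle: σ = 1.7334 rad → d_gc = Rσ = 11034.6 km
Rhumb: Δφ = -1.1013, Δλ = -1.9623, Δψ = -1.4414, q = Δφ/Δψ = 0.7641 → d_rh = R√(Δφ²+q²Δλ²) = 11843.0 km
Excess = (11843.0 − 11034.6) / 11034.6 = 808.4 / 11034.6 = 7.33% ≈ 7.3%

7.3%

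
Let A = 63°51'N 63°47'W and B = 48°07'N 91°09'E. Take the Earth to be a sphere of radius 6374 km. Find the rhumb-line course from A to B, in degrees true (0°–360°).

Meridional parts: M(φ₁)=+1.4600, M(φ₂)=+0.9605 → ΔM = -0.4994;  Δλ = +2.7041 rad
tan C = Δλ / ΔM = -5.4143 → C = 100.46°

100.5°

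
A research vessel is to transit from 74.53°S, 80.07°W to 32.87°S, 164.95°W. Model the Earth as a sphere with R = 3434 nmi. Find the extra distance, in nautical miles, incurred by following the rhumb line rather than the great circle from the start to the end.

229 nmi

Great circle: cos σ = sin φ₁ sin φ₂ + cos φ₁ cos φ₂ cos Δλ,  σ = 0.9967 rad → d_gc = 3422.7 nmi
Rhumb line: Δψ = +1.3883, q = Δφ/Δψ = 0.5237, d_rh = R√(Δφ²+q²Δλ²) = 3651.4 nmi
Excess = 3651.4 − 3422.7 = 228.7 ≈ 229 nmi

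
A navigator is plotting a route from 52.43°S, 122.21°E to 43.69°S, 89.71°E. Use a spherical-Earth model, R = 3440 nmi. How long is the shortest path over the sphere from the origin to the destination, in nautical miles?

cos σ = sin φ₁ sin φ₂ + cos φ₁ cos φ₂ cos Δλ
      = sin(-52.43°)sin(-43.69°) + cos(-52.43°)cos(-43.69°)cos(-32.50°) = 0.9193
σ = 23.170° → d = Rσ = 3440·0.40439 = 1391 nmi

1391 nmi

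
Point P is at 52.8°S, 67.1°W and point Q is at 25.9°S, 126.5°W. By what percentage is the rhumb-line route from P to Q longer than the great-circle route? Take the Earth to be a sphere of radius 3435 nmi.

Great circle: σ = 0.8959 rad → d_gc = Rσ = 3077.6 nmi
Rhumb: Δφ = +0.4695, Δλ = -1.0367, Δψ = +0.6208, q = Δφ/Δψ = 0.7563 → d_rh = R√(Δφ²+q²Δλ²) = 3139.2 nmi
Excess = (3139.2 − 3077.6) / 3077.6 = 61.6 / 3077.6 = 2.00% ≈ 2.0%

2.0%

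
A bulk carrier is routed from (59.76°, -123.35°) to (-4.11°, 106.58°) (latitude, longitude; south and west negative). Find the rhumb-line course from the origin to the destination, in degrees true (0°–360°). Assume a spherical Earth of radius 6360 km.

Δψ = ln[tan(π/4+φ₂/2)/tan(π/4+φ₁/2)] = -1.3804
Δλ = -2.2701 rad (taken the short way round)
course = atan2(Δλ, Δψ) = 238.70°

238.7°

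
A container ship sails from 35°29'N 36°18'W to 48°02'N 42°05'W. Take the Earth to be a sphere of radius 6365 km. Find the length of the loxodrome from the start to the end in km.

1473 km

Δψ = ln[tan(π/4+φ₂/2)/tan(π/4+φ₁/2)] = +0.2952;  Δφ = +0.2190 rad,  Δλ = -0.1009 rad
q = Δφ/Δψ = 0.7421
d = R·√(Δφ² + q²Δλ²) = 6365·0.23149 = 1473 km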